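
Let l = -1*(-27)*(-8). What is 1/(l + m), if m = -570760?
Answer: -1/570976 ≈ -1.7514e-6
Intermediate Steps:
l = -216 (l = 27*(-8) = -216)
1/(l + m) = 1/(-216 - 570760) = 1/(-570976) = -1/570976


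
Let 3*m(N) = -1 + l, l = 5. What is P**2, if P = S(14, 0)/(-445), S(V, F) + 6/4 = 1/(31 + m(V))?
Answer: 3249/298114756 ≈ 1.0898e-5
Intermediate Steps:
m(N) = 4/3 (m(N) = (-1 + 5)/3 = (1/3)*4 = 4/3)
S(V, F) = -285/194 (S(V, F) = -3/2 + 1/(31 + 4/3) = -3/2 + 1/(97/3) = -3/2 + 3/97 = -285/194)
P = 57/17266 (P = -285/194/(-445) = -285/194*(-1/445) = 57/17266 ≈ 0.0033013)
P**2 = (57/17266)**2 = 3249/298114756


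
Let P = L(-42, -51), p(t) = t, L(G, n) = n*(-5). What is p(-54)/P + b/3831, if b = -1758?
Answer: -72796/108545 ≈ -0.67065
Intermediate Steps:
L(G, n) = -5*n
P = 255 (P = -5*(-51) = 255)
p(-54)/P + b/3831 = -54/255 - 1758/3831 = -54*1/255 - 1758*1/3831 = -18/85 - 586/1277 = -72796/108545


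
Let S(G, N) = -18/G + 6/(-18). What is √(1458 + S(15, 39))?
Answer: √327705/15 ≈ 38.164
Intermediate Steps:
S(G, N) = -⅓ - 18/G (S(G, N) = -18/G + 6*(-1/18) = -18/G - ⅓ = -⅓ - 18/G)
√(1458 + S(15, 39)) = √(1458 + (⅓)*(-54 - 1*15)/15) = √(1458 + (⅓)*(1/15)*(-54 - 15)) = √(1458 + (⅓)*(1/15)*(-69)) = √(1458 - 23/15) = √(21847/15) = √327705/15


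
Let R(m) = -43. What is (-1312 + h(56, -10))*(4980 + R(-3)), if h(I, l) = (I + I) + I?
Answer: -5647928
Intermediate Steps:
h(I, l) = 3*I (h(I, l) = 2*I + I = 3*I)
(-1312 + h(56, -10))*(4980 + R(-3)) = (-1312 + 3*56)*(4980 - 43) = (-1312 + 168)*4937 = -1144*4937 = -5647928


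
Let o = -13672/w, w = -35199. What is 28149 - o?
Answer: 990802979/35199 ≈ 28149.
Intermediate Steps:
o = 13672/35199 (o = -13672/(-35199) = -13672*(-1/35199) = 13672/35199 ≈ 0.38842)
28149 - o = 28149 - 1*13672/35199 = 28149 - 13672/35199 = 990802979/35199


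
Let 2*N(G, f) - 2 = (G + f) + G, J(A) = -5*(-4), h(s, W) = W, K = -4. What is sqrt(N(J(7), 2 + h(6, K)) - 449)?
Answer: I*sqrt(429) ≈ 20.712*I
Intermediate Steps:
J(A) = 20
N(G, f) = 1 + G + f/2 (N(G, f) = 1 + ((G + f) + G)/2 = 1 + (f + 2*G)/2 = 1 + (G + f/2) = 1 + G + f/2)
sqrt(N(J(7), 2 + h(6, K)) - 449) = sqrt((1 + 20 + (2 - 4)/2) - 449) = sqrt((1 + 20 + (1/2)*(-2)) - 449) = sqrt((1 + 20 - 1) - 449) = sqrt(20 - 449) = sqrt(-429) = I*sqrt(429)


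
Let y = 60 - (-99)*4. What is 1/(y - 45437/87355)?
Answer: 87355/39788443 ≈ 0.0021955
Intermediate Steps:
y = 456 (y = 60 - 33*(-12) = 60 + 396 = 456)
1/(y - 45437/87355) = 1/(456 - 45437/87355) = 1/(39788443/87355) = 87355/39788443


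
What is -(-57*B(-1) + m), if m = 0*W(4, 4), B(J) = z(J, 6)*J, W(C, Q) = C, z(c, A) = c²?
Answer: -57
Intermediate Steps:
B(J) = J³ (B(J) = J²*J = J³)
m = 0 (m = 0*4 = 0)
-(-57*B(-1) + m) = -(-57*(-1)³ + 0) = -(-57*(-1) + 0) = -(57 + 0) = -1*57 = -57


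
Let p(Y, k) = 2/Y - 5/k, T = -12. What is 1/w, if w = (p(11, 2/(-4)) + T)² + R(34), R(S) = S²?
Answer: 121/140276 ≈ 0.00086259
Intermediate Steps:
p(Y, k) = -5/k + 2/Y
w = 140276/121 (w = ((-5/(2/(-4)) + 2/11) - 12)² + 34² = ((-5/(2*(-¼)) + 2*(1/11)) - 12)² + 1156 = ((-5/(-½) + 2/11) - 12)² + 1156 = ((-5*(-2) + 2/11) - 12)² + 1156 = ((10 + 2/11) - 12)² + 1156 = (112/11 - 12)² + 1156 = (-20/11)² + 1156 = 400/121 + 1156 = 140276/121 ≈ 1159.3)
1/w = 1/(140276/121) = 121/140276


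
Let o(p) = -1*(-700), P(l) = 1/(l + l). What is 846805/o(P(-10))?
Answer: 169361/140 ≈ 1209.7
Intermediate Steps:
P(l) = 1/(2*l)
o(p) = 700
846805/o(P(-10)) = 846805/700 = 846805*(1/700) = 169361/140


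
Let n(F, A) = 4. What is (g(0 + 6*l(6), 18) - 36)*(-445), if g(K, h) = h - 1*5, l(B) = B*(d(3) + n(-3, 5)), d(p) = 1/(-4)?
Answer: 10235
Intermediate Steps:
d(p) = -¼
l(B) = 15*B/4 (l(B) = B*(-¼ + 4) = B*(15/4) = 15*B/4)
g(K, h) = -5 + h (g(K, h) = h - 5 = -5 + h)
(g(0 + 6*l(6), 18) - 36)*(-445) = ((-5 + 18) - 36)*(-445) = (13 - 36)*(-445) = -23*(-445) = 10235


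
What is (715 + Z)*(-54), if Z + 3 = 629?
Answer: -72414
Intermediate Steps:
Z = 626 (Z = -3 + 629 = 626)
(715 + Z)*(-54) = (715 + 626)*(-54) = 1341*(-54) = -72414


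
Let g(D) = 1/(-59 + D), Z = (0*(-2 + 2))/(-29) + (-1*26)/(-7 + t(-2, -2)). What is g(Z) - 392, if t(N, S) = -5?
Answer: -133678/341 ≈ -392.02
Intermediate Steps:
Z = 13/6 (Z = (0*(-2 + 2))/(-29) + (-1*26)/(-7 - 5) = (0*0)*(-1/29) - 26/(-12) = 0*(-1/29) - 26*(-1/12) = 0 + 13/6 = 13/6 ≈ 2.1667)
g(Z) - 392 = 1/(-59 + 13/6) - 392 = 1/(-341/6) - 392 = -6/341 - 392 = -133678/341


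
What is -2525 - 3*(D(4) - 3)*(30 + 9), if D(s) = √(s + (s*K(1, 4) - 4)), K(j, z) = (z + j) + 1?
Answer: -2174 - 234*√6 ≈ -2747.2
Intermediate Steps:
K(j, z) = 1 + j + z (K(j, z) = (j + z) + 1 = 1 + j + z)
D(s) = √(-4 + 7*s) (D(s) = √(s + (s*(1 + 1 + 4) - 4)) = √(s + (s*6 - 4)) = √(s + (6*s - 4)) = √(s + (-4 + 6*s)) = √(-4 + 7*s))
-2525 - 3*(D(4) - 3)*(30 + 9) = -2525 - 3*(√(-4 + 7*4) - 3)*(30 + 9) = -2525 - 3*(√(-4 + 28) - 3)*39 = -2525 - 3*(√24 - 3)*39 = -2525 - 3*(2*√6 - 3)*39 = -2525 - 3*(-3 + 2*√6)*39 = -2525 - (-9 + 6*√6)*39 = -2525 - (-351 + 234*√6) = -2525 + (351 - 234*√6) = -2174 - 234*√6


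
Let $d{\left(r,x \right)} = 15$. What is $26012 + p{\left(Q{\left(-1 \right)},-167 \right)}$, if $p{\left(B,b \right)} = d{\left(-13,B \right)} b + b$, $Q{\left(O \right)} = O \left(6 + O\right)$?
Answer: $23340$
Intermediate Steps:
$p{\left(B,b \right)} = 16 b$ ($p{\left(B,b \right)} = 15 b + b = 16 b$)
$26012 + p{\left(Q{\left(-1 \right)},-167 \right)} = 26012 + 16 \left(-167\right) = 26012 - 2672 = 23340$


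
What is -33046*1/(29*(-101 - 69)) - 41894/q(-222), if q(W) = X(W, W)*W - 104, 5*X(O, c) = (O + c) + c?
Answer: 959011543/181586690 ≈ 5.2813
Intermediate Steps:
X(O, c) = O/5 + 2*c/5 (X(O, c) = ((O + c) + c)/5 = (O + 2*c)/5 = O/5 + 2*c/5)
q(W) = -104 + 3*W**2/5 (q(W) = (W/5 + 2*W/5)*W - 104 = (3*W/5)*W - 104 = 3*W**2/5 - 104 = -104 + 3*W**2/5)
-33046*1/(29*(-101 - 69)) - 41894/q(-222) = -33046*1/(29*(-101 - 69)) - 41894/(-104 + (3/5)*(-222)**2) = -33046/(29*(-170)) - 41894/(-104 + (3/5)*49284) = -33046/(-4930) - 41894/(-104 + 147852/5) = -33046*(-1/4930) - 41894/147332/5 = 16523/2465 - 41894*5/147332 = 16523/2465 - 104735/73666 = 959011543/181586690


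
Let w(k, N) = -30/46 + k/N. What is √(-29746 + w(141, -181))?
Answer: 2*I*√128884977157/4163 ≈ 172.47*I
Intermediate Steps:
w(k, N) = -15/23 + k/N (w(k, N) = -30*1/46 + k/N = -15/23 + k/N)
√(-29746 + w(141, -181)) = √(-29746 + (-15/23 + 141/(-181))) = √(-29746 + (-15/23 + 141*(-1/181))) = √(-29746 + (-15/23 - 141/181)) = √(-29746 - 5958/4163) = √(-123838556/4163) = 2*I*√128884977157/4163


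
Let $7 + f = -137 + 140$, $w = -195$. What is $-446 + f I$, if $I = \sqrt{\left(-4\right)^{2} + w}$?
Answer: $-446 - 4 i \sqrt{179} \approx -446.0 - 53.516 i$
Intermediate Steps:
$f = -4$ ($f = -7 + \left(-137 + 140\right) = -7 + 3 = -4$)
$I = i \sqrt{179}$ ($I = \sqrt{\left(-4\right)^{2} - 195} = \sqrt{16 - 195} = \sqrt{-179} = i \sqrt{179} \approx 13.379 i$)
$-446 + f I = -446 - 4 i \sqrt{179}$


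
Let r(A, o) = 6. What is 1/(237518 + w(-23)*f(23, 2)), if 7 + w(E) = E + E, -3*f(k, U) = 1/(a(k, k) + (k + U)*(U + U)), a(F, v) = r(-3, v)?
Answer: 6/1425109 ≈ 4.2102e-6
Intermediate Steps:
a(F, v) = 6
f(k, U) = -1/(3*(6 + 2*U*(U + k))) (f(k, U) = -1/(3*(6 + (k + U)*(U + U))) = -1/(3*(6 + (U + k)*(2*U))) = -1/(3*(6 + 2*U*(U + k))))
w(E) = -7 + 2*E (w(E) = -7 + (E + E) = -7 + 2*E)
1/(237518 + w(-23)*f(23, 2)) = 1/(237518 + (-7 + 2*(-23))*(-1/(18 + 6*2² + 6*2*23))) = 1/(237518 + (-7 - 46)*(-1/(18 + 6*4 + 276))) = 1/(237518 - (-53)/(18 + 24 + 276)) = 1/(237518 - (-53)/318) = 1/(237518 - 53*(-1/318)) = 1/(237518 + ⅙) = 1/(1425109/6) = 6/1425109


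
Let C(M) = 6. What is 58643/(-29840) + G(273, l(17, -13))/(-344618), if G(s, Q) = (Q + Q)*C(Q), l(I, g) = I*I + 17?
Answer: -10159502927/5141700560 ≈ -1.9759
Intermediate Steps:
l(I, g) = 17 + I² (l(I, g) = I² + 17 = 17 + I²)
G(s, Q) = 12*Q (G(s, Q) = (Q + Q)*6 = (2*Q)*6 = 12*Q)
58643/(-29840) + G(273, l(17, -13))/(-344618) = 58643/(-29840) + (12*(17 + 17²))/(-344618) = 58643*(-1/29840) + (12*(17 + 289))*(-1/344618) = -58643/29840 + (12*306)*(-1/344618) = -58643/29840 + 3672*(-1/344618) = -58643/29840 - 1836/172309 = -10159502927/5141700560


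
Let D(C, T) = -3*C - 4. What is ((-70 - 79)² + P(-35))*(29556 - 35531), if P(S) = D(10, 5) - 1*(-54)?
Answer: -132770475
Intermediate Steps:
D(C, T) = -4 - 3*C
P(S) = 20 (P(S) = (-4 - 3*10) - 1*(-54) = (-4 - 30) + 54 = -34 + 54 = 20)
((-70 - 79)² + P(-35))*(29556 - 35531) = ((-70 - 79)² + 20)*(29556 - 35531) = ((-149)² + 20)*(-5975) = (22201 + 20)*(-5975) = 22221*(-5975) = -132770475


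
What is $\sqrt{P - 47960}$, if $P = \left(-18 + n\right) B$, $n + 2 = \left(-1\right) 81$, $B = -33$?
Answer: $i \sqrt{44627} \approx 211.25 i$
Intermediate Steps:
$n = -83$ ($n = -2 - 81 = -83$)
$P = 3333$ ($P = \left(-18 - 83\right) \left(-33\right) = \left(-101\right) \left(-33\right) = 3333$)
$\sqrt{P - 47960} = \sqrt{3333 - 47960} = \sqrt{-44627} = i \sqrt{44627}$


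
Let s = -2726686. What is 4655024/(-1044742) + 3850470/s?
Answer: -4178884124801/712170846253 ≈ -5.8678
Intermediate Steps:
4655024/(-1044742) + 3850470/s = 4655024/(-1044742) + 3850470/(-2726686) = 4655024*(-1/1044742) + 3850470*(-1/2726686) = -2327512/522371 - 1925235/1363343 = -4178884124801/712170846253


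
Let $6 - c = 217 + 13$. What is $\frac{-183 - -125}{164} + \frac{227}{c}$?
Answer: $- \frac{12555}{9184} \approx -1.3671$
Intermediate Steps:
$c = -224$ ($c = 6 - \left(217 + 13\right) = 6 - 230 = -224$)
$\frac{-183 - -125}{164} + \frac{227}{c} = \frac{-183 - -125}{164} + \frac{227}{-224} = \left(-183 + 125\right) \frac{1}{164} + 227 \left(- \frac{1}{224}\right) = \left(-58\right) \frac{1}{164} - \frac{227}{224} = - \frac{29}{82} - \frac{227}{224} = - \frac{12555}{9184}$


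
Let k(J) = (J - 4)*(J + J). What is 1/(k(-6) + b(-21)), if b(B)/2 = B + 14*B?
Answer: -1/510 ≈ -0.0019608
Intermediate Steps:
b(B) = 30*B (b(B) = 2*(B + 14*B) = 2*(15*B) = 30*B)
k(J) = 2*J*(-4 + J) (k(J) = (-4 + J)*(2*J) = 2*J*(-4 + J))
1/(k(-6) + b(-21)) = 1/(2*(-6)*(-4 - 6) + 30*(-21)) = 1/(2*(-6)*(-10) - 630) = 1/(120 - 630) = 1/(-510) = -1/510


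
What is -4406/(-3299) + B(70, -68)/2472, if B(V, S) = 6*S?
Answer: 397735/339797 ≈ 1.1705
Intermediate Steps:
-4406/(-3299) + B(70, -68)/2472 = -4406/(-3299) + (6*(-68))/2472 = -4406*(-1/3299) - 408*1/2472 = 4406/3299 - 17/103 = 397735/339797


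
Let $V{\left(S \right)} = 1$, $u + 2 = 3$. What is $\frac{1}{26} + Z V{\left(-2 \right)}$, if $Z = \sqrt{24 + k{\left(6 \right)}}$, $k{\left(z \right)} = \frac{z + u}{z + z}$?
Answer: $\frac{1}{26} + \frac{\sqrt{885}}{6} \approx 4.9966$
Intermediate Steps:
$u = 1$ ($u = -2 + 3 = 1$)
$k{\left(z \right)} = \frac{1 + z}{2 z}$ ($k{\left(z \right)} = \frac{z + 1}{z + z} = \frac{1 + z}{2 z}$)
$Z = \frac{\sqrt{885}}{6}$ ($Z = \sqrt{24 + \frac{1 + 6}{2 \cdot 6}} = \sqrt{24 + \frac{1}{2} \cdot \frac{1}{6} \cdot 7} = \sqrt{24 + \frac{7}{12}} = \sqrt{\frac{295}{12}} = \frac{\sqrt{885}}{6} \approx 4.9582$)
$\frac{1}{26} + Z V{\left(-2 \right)} = \frac{1}{26} + \frac{\sqrt{885}}{6} \cdot 1 = \frac{1}{26} + \frac{\sqrt{885}}{6}$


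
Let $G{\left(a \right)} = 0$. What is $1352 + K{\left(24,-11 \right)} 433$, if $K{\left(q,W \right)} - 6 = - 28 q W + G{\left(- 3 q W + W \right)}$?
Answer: $3204686$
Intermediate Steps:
$K{\left(q,W \right)} = 6 - 28 W q$ ($K{\left(q,W \right)} = 6 + \left(- 28 q W + 0\right) = 6 + \left(- 28 W q + 0\right) = 6 - 28 W q$)
$1352 + K{\left(24,-11 \right)} 433 = 1352 + \left(6 - \left(-308\right) 24\right) 433 = 1352 + \left(6 + 7392\right) 433 = 1352 + 7398 \cdot 433 = 1352 + 3203334 = 3204686$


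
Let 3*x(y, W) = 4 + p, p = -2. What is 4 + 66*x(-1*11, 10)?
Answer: 48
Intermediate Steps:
x(y, W) = ⅔ (x(y, W) = (4 - 2)/3 = (⅓)*2 = ⅔)
4 + 66*x(-1*11, 10) = 4 + 66*(⅔) = 4 + 44 = 48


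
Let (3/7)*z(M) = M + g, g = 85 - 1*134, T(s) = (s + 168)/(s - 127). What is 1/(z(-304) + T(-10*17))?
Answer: -297/244627 ≈ -0.0012141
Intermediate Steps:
T(s) = (168 + s)/(-127 + s)
g = -49 (g = 85 - 134 = -49)
z(M) = -343/3 + 7*M/3 (z(M) = 7*(M - 49)/3 = 7*(-49 + M)/3 = -343/3 + 7*M/3)
1/(z(-304) + T(-10*17)) = 1/((-343/3 + (7/3)*(-304)) + (168 - 10*17)/(-127 - 10*17)) = 1/((-343/3 - 2128/3) + (168 - 170)/(-127 - 170)) = 1/(-2471/3 - 2/(-297)) = 1/(-2471/3 - 1/297*(-2)) = 1/(-2471/3 + 2/297) = 1/(-244627/297) = -297/244627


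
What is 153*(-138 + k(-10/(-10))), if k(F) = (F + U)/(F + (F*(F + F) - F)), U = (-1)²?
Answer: -20961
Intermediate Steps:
U = 1
k(F) = (1 + F)/(2*F²) (k(F) = (F + 1)/(F + (F*(F + F) - F)) = (1 + F)/(F + (F*(2*F) - F)) = (1 + F)/(F + (2*F² - F)) = (1 + F)/(F + (-F + 2*F²)) = (1 + F)/((2*F²)) = (1 + F)*(1/(2*F²)) = (1 + F)/(2*F²))
153*(-138 + k(-10/(-10))) = 153*(-138 + (1 - 10/(-10))/(2*(-10/(-10))²)) = 153*(-138 + (1 - 10*(-⅒))/(2*(-10*(-⅒))²)) = 153*(-138 + (½)*(1 + 1)/1²) = 153*(-138 + (½)*1*2) = 153*(-138 + 1) = 153*(-137) = -20961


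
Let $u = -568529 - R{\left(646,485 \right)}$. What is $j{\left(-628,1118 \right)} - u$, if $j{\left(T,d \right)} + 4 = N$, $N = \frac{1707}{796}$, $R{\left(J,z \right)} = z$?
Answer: $\frac{452933667}{796} \approx 5.6901 \cdot 10^{5}$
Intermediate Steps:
$u = -569014$ ($u = -568529 - 485 = -569014$)
$N = \frac{1707}{796}$ ($N = 1707 \cdot \frac{1}{796} = \frac{1707}{796} \approx 2.1445$)
$j{\left(T,d \right)} = - \frac{1477}{796}$ ($j{\left(T,d \right)} = -4 + \frac{1707}{796} = - \frac{1477}{796}$)
$j{\left(-628,1118 \right)} - u = - \frac{1477}{796} - -569014 = - \frac{1477}{796} + 569014 = \frac{452933667}{796}$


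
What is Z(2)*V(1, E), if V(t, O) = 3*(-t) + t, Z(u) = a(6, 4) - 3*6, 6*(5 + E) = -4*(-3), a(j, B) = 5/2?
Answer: 31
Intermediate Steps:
a(j, B) = 5/2 (a(j, B) = 5*(½) = 5/2)
E = -3 (E = -5 + (-4*(-3))/6 = -5 + (⅙)*12 = -5 + 2 = -3)
Z(u) = -31/2 (Z(u) = 5/2 - 3*6 = 5/2 - 18 = -31/2)
V(t, O) = -2*t (V(t, O) = -3*t + t = -2*t)
Z(2)*V(1, E) = -(-31) = -31/2*(-2) = 31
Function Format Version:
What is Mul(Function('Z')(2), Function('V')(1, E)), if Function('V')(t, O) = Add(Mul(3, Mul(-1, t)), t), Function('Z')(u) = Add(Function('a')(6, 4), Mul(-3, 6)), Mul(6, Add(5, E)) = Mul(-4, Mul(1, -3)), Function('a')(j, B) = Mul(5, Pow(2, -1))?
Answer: 31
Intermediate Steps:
Function('a')(j, B) = Rational(5, 2) (Function('a')(j, B) = Mul(5, Rational(1, 2)) = Rational(5, 2))
E = -3 (E = Add(-5, Mul(Rational(1, 6), Mul(-4, Mul(1, -3)))) = Add(-5, Mul(Rational(1, 6), Mul(-4, -3))) = Add(-5, Mul(Rational(1, 6), 12)) = Add(-5, 2) = -3)
Function('Z')(u) = Rational(-31, 2) (Function('Z')(u) = Add(Rational(5, 2), Mul(-3, 6)) = Add(Rational(5, 2), -18) = Rational(-31, 2))
Function('V')(t, O) = Mul(-2, t) (Function('V')(t, O) = Add(Mul(-3, t), t) = Mul(-2, t))
Mul(Function('Z')(2), Function('V')(1, E)) = Mul(Rational(-31, 2), Mul(-2, 1)) = Mul(Rational(-31, 2), -2) = 31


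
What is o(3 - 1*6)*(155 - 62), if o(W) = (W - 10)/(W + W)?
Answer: 403/2 ≈ 201.50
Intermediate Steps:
o(W) = (-10 + W)/(2*W) (o(W) = (-10 + W)/((2*W)) = (-10 + W)*(1/(2*W)) = (-10 + W)/(2*W))
o(3 - 1*6)*(155 - 62) = ((-10 + (3 - 1*6))/(2*(3 - 1*6)))*(155 - 62) = ((-10 + (3 - 6))/(2*(3 - 6)))*93 = ((½)*(-10 - 3)/(-3))*93 = ((½)*(-⅓)*(-13))*93 = (13/6)*93 = 403/2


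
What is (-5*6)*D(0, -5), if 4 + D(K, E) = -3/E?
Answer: 102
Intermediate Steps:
D(K, E) = -4 - 3/E
(-5*6)*D(0, -5) = (-5*6)*(-4 - 3/(-5)) = -30*(-4 - 3*(-⅕)) = -30*(-4 + ⅗) = -30*(-17/5) = 102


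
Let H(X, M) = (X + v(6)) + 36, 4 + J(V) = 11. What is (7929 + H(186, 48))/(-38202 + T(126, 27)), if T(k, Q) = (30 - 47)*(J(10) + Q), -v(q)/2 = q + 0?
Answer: -8139/38780 ≈ -0.20988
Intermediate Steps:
v(q) = -2*q (v(q) = -2*(q + 0) = -2*q)
J(V) = 7 (J(V) = -4 + 11 = 7)
T(k, Q) = -119 - 17*Q (T(k, Q) = (30 - 47)*(7 + Q) = -17*(7 + Q) = -119 - 17*Q)
H(X, M) = 24 + X (H(X, M) = (X - 2*6) + 36 = (X - 12) + 36 = (-12 + X) + 36 = 24 + X)
(7929 + H(186, 48))/(-38202 + T(126, 27)) = (7929 + (24 + 186))/(-38202 + (-119 - 17*27)) = (7929 + 210)/(-38202 + (-119 - 459)) = 8139/(-38202 - 578) = 8139/(-38780) = 8139*(-1/38780) = -8139/38780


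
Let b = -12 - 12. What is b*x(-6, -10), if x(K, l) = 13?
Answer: -312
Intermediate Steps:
b = -24
b*x(-6, -10) = -24*13 = -312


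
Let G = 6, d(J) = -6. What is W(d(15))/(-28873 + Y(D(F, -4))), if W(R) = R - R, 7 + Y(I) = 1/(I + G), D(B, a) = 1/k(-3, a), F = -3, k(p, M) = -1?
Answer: 0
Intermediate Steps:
D(B, a) = -1 (D(B, a) = 1/(-1) = -1)
Y(I) = -7 + 1/(6 + I) (Y(I) = -7 + 1/(I + 6) = -7 + 1/(6 + I))
W(R) = 0
W(d(15))/(-28873 + Y(D(F, -4))) = 0/(-28873 + (-41 - 7*(-1))/(6 - 1)) = 0/(-28873 + (-41 + 7)/5) = 0/(-28873 + (⅕)*(-34)) = 0/(-28873 - 34/5) = 0/(-144399/5) = 0*(-5/144399) = 0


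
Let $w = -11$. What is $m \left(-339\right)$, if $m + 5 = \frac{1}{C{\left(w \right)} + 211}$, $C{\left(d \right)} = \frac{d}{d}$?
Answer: $\frac{359001}{212} \approx 1693.4$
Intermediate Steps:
$C{\left(d \right)} = 1$
$m = - \frac{1059}{212}$ ($m = -5 + \frac{1}{1 + 211} = -5 + \frac{1}{212} = - \frac{1059}{212} \approx -4.9953$)
$m \left(-339\right) = \left(- \frac{1059}{212}\right) \left(-339\right) = \frac{359001}{212}$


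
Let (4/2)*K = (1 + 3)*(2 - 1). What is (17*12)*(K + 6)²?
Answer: 13056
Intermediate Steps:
K = 2 (K = ((1 + 3)*(2 - 1))/2 = (4*1)/2 = (½)*4 = 2)
(17*12)*(K + 6)² = (17*12)*(2 + 6)² = 204*8² = 204*64 = 13056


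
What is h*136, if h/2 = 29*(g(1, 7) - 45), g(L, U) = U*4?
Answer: -134096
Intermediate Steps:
g(L, U) = 4*U
h = -986 (h = 2*(29*(4*7 - 45)) = 2*(29*(28 - 45)) = 2*(29*(-17)) = 2*(-493) = -986)
h*136 = -986*136 = -134096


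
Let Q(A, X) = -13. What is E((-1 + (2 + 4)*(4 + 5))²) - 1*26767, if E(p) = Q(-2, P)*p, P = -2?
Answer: -63284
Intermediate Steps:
E(p) = -13*p
E((-1 + (2 + 4)*(4 + 5))²) - 1*26767 = -13*(-1 + (2 + 4)*(4 + 5))² - 1*26767 = -13*(-1 + 6*9)² - 26767 = -13*(-1 + 54)² - 26767 = -13*53² - 26767 = -13*2809 - 26767 = -36517 - 26767 = -63284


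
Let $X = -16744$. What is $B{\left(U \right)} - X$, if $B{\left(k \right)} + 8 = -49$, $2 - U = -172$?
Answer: $16687$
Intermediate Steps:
$U = 174$ ($U = 2 - -172 = 2 + 172 = 174$)
$B{\left(k \right)} = -57$ ($B{\left(k \right)} = -8 - 49 = -57$)
$B{\left(U \right)} - X = -57 - -16744 = -57 + 16744 = 16687$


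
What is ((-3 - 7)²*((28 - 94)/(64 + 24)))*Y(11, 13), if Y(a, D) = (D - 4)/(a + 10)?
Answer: -225/7 ≈ -32.143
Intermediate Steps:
Y(a, D) = (-4 + D)/(10 + a)
((-3 - 7)²*((28 - 94)/(64 + 24)))*Y(11, 13) = ((-3 - 7)²*((28 - 94)/(64 + 24)))*((-4 + 13)/(10 + 11)) = ((-10)²*(-66/88))*(9/21) = (100*(-66*1/88))*((1/21)*9) = (100*(-¾))*(3/7) = -75*3/7 = -225/7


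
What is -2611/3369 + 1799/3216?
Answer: -778715/3611568 ≈ -0.21562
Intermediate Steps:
-2611/3369 + 1799/3216 = -778715/3611568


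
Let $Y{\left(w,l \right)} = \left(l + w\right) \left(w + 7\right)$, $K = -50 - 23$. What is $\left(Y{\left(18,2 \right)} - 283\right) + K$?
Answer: $144$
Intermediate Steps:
$K = -73$
$Y{\left(w,l \right)} = \left(7 + w\right) \left(l + w\right)$ ($Y{\left(w,l \right)} = \left(l + w\right) \left(7 + w\right) = \left(7 + w\right) \left(l + w\right)$)
$\left(Y{\left(18,2 \right)} - 283\right) + K = \left(\left(18^{2} + 7 \cdot 2 + 7 \cdot 18 + 2 \cdot 18\right) - 283\right) - 73 = \left(\left(324 + 14 + 126 + 36\right) - 283\right) - 73 = \left(500 - 283\right) - 73 = 217 - 73 = 144$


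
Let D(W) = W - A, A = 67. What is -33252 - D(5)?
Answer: -33190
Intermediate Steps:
D(W) = -67 + W (D(W) = W - 1*67 = W - 67 = -67 + W)
-33252 - D(5) = -33252 - (-67 + 5) = -33252 - 1*(-62) = -33252 + 62 = -33190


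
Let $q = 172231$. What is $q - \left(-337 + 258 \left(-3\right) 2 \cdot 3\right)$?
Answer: $177212$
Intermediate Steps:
$q - \left(-337 + 258 \left(-3\right) 2 \cdot 3\right) = 172231 - \left(-337 + 258 \left(-3\right) 2 \cdot 3\right) = 172231 - \left(-337 + 258 \left(\left(-6\right) 3\right)\right) = 172231 + \left(337 - -4644\right) = 172231 + \left(337 + 4644\right) = 172231 + 4981 = 177212$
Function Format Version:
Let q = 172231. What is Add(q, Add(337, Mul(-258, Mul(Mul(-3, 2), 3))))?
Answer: 177212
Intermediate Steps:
Add(q, Add(337, Mul(-258, Mul(Mul(-3, 2), 3)))) = Add(172231, Add(337, Mul(-258, Mul(Mul(-3, 2), 3)))) = Add(172231, Add(337, Mul(-258, Mul(-6, 3)))) = Add(172231, Add(337, Mul(-258, -18))) = Add(172231, Add(337, 4644)) = Add(172231, 4981) = 177212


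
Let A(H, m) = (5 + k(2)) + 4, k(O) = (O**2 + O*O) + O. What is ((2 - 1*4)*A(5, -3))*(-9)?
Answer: 342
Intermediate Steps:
k(O) = O + 2*O**2 (k(O) = (O**2 + O**2) + O = 2*O**2 + O = O + 2*O**2)
A(H, m) = 19 (A(H, m) = (5 + 2*(1 + 2*2)) + 4 = (5 + 2*(1 + 4)) + 4 = (5 + 2*5) + 4 = (5 + 10) + 4 = 15 + 4 = 19)
((2 - 1*4)*A(5, -3))*(-9) = ((2 - 1*4)*19)*(-9) = ((2 - 4)*19)*(-9) = -2*19*(-9) = -38*(-9) = 342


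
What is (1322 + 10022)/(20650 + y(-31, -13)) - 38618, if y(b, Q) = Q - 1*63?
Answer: -397257694/10287 ≈ -38617.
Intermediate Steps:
y(b, Q) = -63 + Q (y(b, Q) = Q - 63 = -63 + Q)
(1322 + 10022)/(20650 + y(-31, -13)) - 38618 = (1322 + 10022)/(20650 + (-63 - 13)) - 38618 = 11344/(20650 - 76) - 38618 = 11344/20574 - 38618 = 11344*(1/20574) - 38618 = 5672/10287 - 38618 = -397257694/10287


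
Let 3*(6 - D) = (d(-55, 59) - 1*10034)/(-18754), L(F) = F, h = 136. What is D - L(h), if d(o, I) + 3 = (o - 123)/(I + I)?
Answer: -72020302/553243 ≈ -130.18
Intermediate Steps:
d(o, I) = -3 + (-123 + o)/(2*I) (d(o, I) = -3 + (o - 123)/(I + I) = -3 + (-123 + o)/((2*I)) = -3 + (-123 + o)*(1/(2*I)) = -3 + (-123 + o)/(2*I))
D = 3220746/553243 (D = 6 - ((½)*(-123 - 55 - 6*59)/59 - 1*10034)/(3*(-18754)) = 6 - ((½)*(1/59)*(-123 - 55 - 354) - 10034)*(-1)/(3*18754) = 6 - ((½)*(1/59)*(-532) - 10034)*(-1)/(3*18754) = 6 - (-266/59 - 10034)*(-1)/(3*18754) = 6 - (-197424)*(-1)/(59*18754) = 6 - ⅓*296136/553243 = 6 - 98712/553243 = 3220746/553243 ≈ 5.8216)
D - L(h) = 3220746/553243 - 1*136 = 3220746/553243 - 136 = -72020302/553243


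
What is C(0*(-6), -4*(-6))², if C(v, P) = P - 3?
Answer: 441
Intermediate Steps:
C(v, P) = -3 + P
C(0*(-6), -4*(-6))² = (-3 - 4*(-6))² = (-3 + 24)² = 21² = 441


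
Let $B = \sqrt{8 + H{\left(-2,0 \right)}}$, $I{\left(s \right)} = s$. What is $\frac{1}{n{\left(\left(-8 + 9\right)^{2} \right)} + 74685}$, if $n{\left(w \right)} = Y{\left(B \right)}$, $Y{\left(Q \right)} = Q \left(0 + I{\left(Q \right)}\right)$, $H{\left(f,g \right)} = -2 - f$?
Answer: $\frac{1}{74693} \approx 1.3388 \cdot 10^{-5}$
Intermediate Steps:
$B = 2 \sqrt{2}$ ($B = \sqrt{8 - 0} = \sqrt{8 + \left(-2 + 2\right)} = \sqrt{8 + 0} = \sqrt{8} = 2 \sqrt{2} \approx 2.8284$)
$Y{\left(Q \right)} = Q^{2}$ ($Y{\left(Q \right)} = Q \left(0 + Q\right) = Q Q = Q^{2}$)
$n{\left(w \right)} = 8$ ($n{\left(w \right)} = \left(2 \sqrt{2}\right)^{2} = 8$)
$\frac{1}{n{\left(\left(-8 + 9\right)^{2} \right)} + 74685} = \frac{1}{8 + 74685} = \frac{1}{74693}$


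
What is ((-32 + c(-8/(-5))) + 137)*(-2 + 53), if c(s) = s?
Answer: 27183/5 ≈ 5436.6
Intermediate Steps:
((-32 + c(-8/(-5))) + 137)*(-2 + 53) = ((-32 - 8/(-5)) + 137)*(-2 + 53) = ((-32 - 8*(-⅕)) + 137)*51 = ((-32 + 8/5) + 137)*51 = (-152/5 + 137)*51 = (533/5)*51 = 27183/5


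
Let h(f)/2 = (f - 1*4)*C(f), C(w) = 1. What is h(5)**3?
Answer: 8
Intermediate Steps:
h(f) = -8 + 2*f (h(f) = 2*((f - 1*4)*1) = 2*((f - 4)*1) = 2*((-4 + f)*1) = 2*(-4 + f) = -8 + 2*f)
h(5)**3 = (-8 + 2*5)**3 = (-8 + 10)**3 = 2**3 = 8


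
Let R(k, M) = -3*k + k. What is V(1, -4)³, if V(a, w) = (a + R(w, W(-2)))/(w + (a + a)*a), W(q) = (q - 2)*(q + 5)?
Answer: -729/8 ≈ -91.125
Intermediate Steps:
W(q) = (-2 + q)*(5 + q)
R(k, M) = -2*k
V(a, w) = (a - 2*w)/(w + 2*a²) (V(a, w) = (a - 2*w)/(w + (a + a)*a) = (a - 2*w)/(w + (2*a)*a) = (a - 2*w)/(w + 2*a²))
V(1, -4)³ = ((1 - 2*(-4))/(-4 + 2*1²))³ = ((1 + 8)/(-4 + 2*1))³ = (9/(-4 + 2))³ = (9/(-2))³ = (-½*9)³ = (-9/2)³ = -729/8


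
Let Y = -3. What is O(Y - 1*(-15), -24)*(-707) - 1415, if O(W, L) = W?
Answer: -9899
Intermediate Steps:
O(Y - 1*(-15), -24)*(-707) - 1415 = (-3 - 1*(-15))*(-707) - 1415 = (-3 + 15)*(-707) - 1415 = 12*(-707) - 1415 = -8484 - 1415 = -9899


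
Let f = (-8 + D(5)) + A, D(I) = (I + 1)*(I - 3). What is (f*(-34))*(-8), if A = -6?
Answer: -544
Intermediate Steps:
D(I) = (1 + I)*(-3 + I)
f = -2 (f = (-8 + (-3 + 5**2 - 2*5)) - 6 = (-8 + (-3 + 25 - 10)) - 6 = (-8 + 12) - 6 = 4 - 6 = -2)
(f*(-34))*(-8) = -2*(-34)*(-8) = 68*(-8) = -544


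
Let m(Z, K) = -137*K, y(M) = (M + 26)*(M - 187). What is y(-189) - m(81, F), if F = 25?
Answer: 64713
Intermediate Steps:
y(M) = (-187 + M)*(26 + M) (y(M) = (26 + M)*(-187 + M) = (-187 + M)*(26 + M))
y(-189) - m(81, F) = (-4862 + (-189)² - 161*(-189)) - (-137)*25 = (-4862 + 35721 + 30429) - 1*(-3425) = 61288 + 3425 = 64713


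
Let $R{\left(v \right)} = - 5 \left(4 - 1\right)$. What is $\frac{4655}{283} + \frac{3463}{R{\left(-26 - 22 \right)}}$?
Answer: $- \frac{910204}{4245} \approx -214.42$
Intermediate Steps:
$R{\left(v \right)} = -15$ ($R{\left(v \right)} = \left(-5\right) 3 = -15$)
$\frac{4655}{283} + \frac{3463}{R{\left(-26 - 22 \right)}} = \frac{4655}{283} + \frac{3463}{-15} = 4655 \cdot \frac{1}{283} + 3463 \left(- \frac{1}{15}\right) = \frac{4655}{283} - \frac{3463}{15} = - \frac{910204}{4245}$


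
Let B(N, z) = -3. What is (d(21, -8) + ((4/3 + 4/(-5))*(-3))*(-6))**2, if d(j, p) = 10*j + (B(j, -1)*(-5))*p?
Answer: 248004/25 ≈ 9920.2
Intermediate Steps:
d(j, p) = 10*j + 15*p (d(j, p) = 10*j + (-3*(-5))*p = 10*j + 15*p)
(d(21, -8) + ((4/3 + 4/(-5))*(-3))*(-6))**2 = ((10*21 + 15*(-8)) + ((4/3 + 4/(-5))*(-3))*(-6))**2 = ((210 - 120) + ((4*(1/3) + 4*(-1/5))*(-3))*(-6))**2 = (90 + ((4/3 - 4/5)*(-3))*(-6))**2 = (90 + ((8/15)*(-3))*(-6))**2 = (90 - 8/5*(-6))**2 = (90 + 48/5)**2 = (498/5)**2 = 248004/25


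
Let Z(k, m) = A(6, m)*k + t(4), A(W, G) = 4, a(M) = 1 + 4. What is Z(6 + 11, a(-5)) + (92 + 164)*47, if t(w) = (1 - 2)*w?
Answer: 12096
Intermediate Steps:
t(w) = -w
a(M) = 5
Z(k, m) = -4 + 4*k (Z(k, m) = 4*k - 1*4 = 4*k - 4 = -4 + 4*k)
Z(6 + 11, a(-5)) + (92 + 164)*47 = (-4 + 4*(6 + 11)) + (92 + 164)*47 = (-4 + 4*17) + 256*47 = (-4 + 68) + 12032 = 64 + 12032 = 12096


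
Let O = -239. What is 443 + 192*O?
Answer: -45445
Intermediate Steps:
443 + 192*O = 443 + 192*(-239) = 443 - 45888 = -45445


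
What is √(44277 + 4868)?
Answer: √49145 ≈ 221.69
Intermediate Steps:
√(44277 + 4868) = √49145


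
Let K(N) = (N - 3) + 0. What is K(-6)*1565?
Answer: -14085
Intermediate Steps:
K(N) = -3 + N (K(N) = (-3 + N) + 0 = -3 + N)
K(-6)*1565 = (-3 - 6)*1565 = -9*1565 = -14085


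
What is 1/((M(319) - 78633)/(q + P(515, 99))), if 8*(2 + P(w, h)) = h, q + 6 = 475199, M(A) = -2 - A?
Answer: -1267209/210544 ≈ -6.0187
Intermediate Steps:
q = 475193 (q = -6 + 475199 = 475193)
P(w, h) = -2 + h/8
1/((M(319) - 78633)/(q + P(515, 99))) = 1/(((-2 - 1*319) - 78633)/(475193 + (-2 + (⅛)*99))) = 1/(((-2 - 319) - 78633)/(475193 + (-2 + 99/8))) = 1/((-321 - 78633)/(475193 + 83/8)) = 1/(-78954/3801627/8) = 1/(-78954*8/3801627) = 1/(-210544/1267209) = -1267209/210544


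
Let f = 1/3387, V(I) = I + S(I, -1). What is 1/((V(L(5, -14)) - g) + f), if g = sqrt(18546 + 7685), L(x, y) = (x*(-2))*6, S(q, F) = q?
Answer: 1376608893/135723311918 - 11471769*sqrt(26231)/135723311918 ≈ -0.0035466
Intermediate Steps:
L(x, y) = -12*x (L(x, y) = -2*x*6 = -12*x)
V(I) = 2*I (V(I) = I + I = 2*I)
g = sqrt(26231) ≈ 161.96
f = 1/3387 ≈ 0.00029525
1/((V(L(5, -14)) - g) + f) = 1/((2*(-12*5) - sqrt(26231)) + 1/3387) = 1/((2*(-60) - sqrt(26231)) + 1/3387) = 1/((-120 - sqrt(26231)) + 1/3387) = 1/(-406439/3387 - sqrt(26231))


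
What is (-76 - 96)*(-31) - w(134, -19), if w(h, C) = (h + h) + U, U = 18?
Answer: 5046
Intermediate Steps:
w(h, C) = 18 + 2*h (w(h, C) = (h + h) + 18 = 2*h + 18 = 18 + 2*h)
(-76 - 96)*(-31) - w(134, -19) = (-76 - 96)*(-31) - (18 + 2*134) = -172*(-31) - (18 + 268) = 5332 - 1*286 = 5332 - 286 = 5046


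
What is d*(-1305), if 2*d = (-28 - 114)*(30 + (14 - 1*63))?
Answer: -1760445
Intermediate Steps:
d = 1349 (d = ((-28 - 114)*(30 + (14 - 1*63)))/2 = (-142*(30 + (14 - 63)))/2 = (-142*(30 - 49))/2 = (-142*(-19))/2 = (1/2)*2698 = 1349)
d*(-1305) = 1349*(-1305) = -1760445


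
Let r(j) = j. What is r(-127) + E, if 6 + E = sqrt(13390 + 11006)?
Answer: -133 + 2*sqrt(6099) ≈ 23.192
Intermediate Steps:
E = -6 + 2*sqrt(6099) (E = -6 + sqrt(13390 + 11006) = -6 + sqrt(24396) = -6 + 2*sqrt(6099) ≈ 150.19)
r(-127) + E = -127 + (-6 + 2*sqrt(6099)) = -133 + 2*sqrt(6099)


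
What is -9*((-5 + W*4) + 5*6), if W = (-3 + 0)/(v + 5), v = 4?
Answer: -213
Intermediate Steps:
W = -⅓ (W = (-3 + 0)/(4 + 5) = -3/9 = -3*⅑ = -⅓ ≈ -0.33333)
-9*((-5 + W*4) + 5*6) = -9*((-5 - ⅓*4) + 5*6) = -9*((-5 - 4/3) + 30) = -9*(-19/3 + 30) = -9*71/3 = -213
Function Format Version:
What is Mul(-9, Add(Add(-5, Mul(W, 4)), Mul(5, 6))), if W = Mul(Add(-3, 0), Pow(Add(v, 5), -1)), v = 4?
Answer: -213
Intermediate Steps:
W = Rational(-1, 3) (W = Mul(Add(-3, 0), Pow(Add(4, 5), -1)) = Mul(-3, Pow(9, -1)) = Mul(-3, Rational(1, 9)) = Rational(-1, 3) ≈ -0.33333)
Mul(-9, Add(Add(-5, Mul(W, 4)), Mul(5, 6))) = Mul(-9, Add(Add(-5, Mul(Rational(-1, 3), 4)), Mul(5, 6))) = Mul(-9, Add(Add(-5, Rational(-4, 3)), 30)) = Mul(-9, Add(Rational(-19, 3), 30)) = Mul(-9, Rational(71, 3)) = -213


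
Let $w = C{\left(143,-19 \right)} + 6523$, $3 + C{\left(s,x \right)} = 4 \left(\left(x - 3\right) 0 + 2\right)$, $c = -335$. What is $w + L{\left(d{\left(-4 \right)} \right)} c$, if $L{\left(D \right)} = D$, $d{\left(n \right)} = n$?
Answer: $7868$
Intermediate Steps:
$C{\left(s,x \right)} = 5$ ($C{\left(s,x \right)} = -3 + 4 \left(\left(x - 3\right) 0 + 2\right) = -3 + 4 \left(\left(-3 + x\right) 0 + 2\right) = -3 + 4 \left(0 + 2\right) = -3 + 4 \cdot 2 = -3 + 8 = 5$)
$w = 6528$ ($w = 5 + 6523 = 6528$)
$w + L{\left(d{\left(-4 \right)} \right)} c = 6528 - -1340 = 6528 + 1340 = 7868$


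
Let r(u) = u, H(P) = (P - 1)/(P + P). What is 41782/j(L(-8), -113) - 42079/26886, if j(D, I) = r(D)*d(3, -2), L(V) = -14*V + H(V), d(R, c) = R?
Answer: 1971806755/16140562 ≈ 122.16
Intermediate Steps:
H(P) = (-1 + P)/(2*P) (H(P) = (-1 + P)/((2*P)) = (-1 + P)*(1/(2*P)) = (-1 + P)/(2*P))
L(V) = -14*V + (-1 + V)/(2*V)
j(D, I) = 3*D (j(D, I) = D*3 = 3*D)
41782/j(L(-8), -113) - 42079/26886 = 41782/((3*((½)*(-1 - 8 - 28*(-8)²)/(-8)))) - 42079/26886 = 41782/((3*((½)*(-⅛)*(-1 - 8 - 28*64)))) - 42079*1/26886 = 41782/((3*((½)*(-⅛)*(-1 - 8 - 1792)))) - 42079/26886 = 41782/((3*((½)*(-⅛)*(-1801)))) - 42079/26886 = 41782/((3*(1801/16))) - 42079/26886 = 41782/(5403/16) - 42079/26886 = 41782*(16/5403) - 42079/26886 = 668512/5403 - 42079/26886 = 1971806755/16140562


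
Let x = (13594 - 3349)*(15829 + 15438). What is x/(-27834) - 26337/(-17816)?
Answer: -951045601597/82648424 ≈ -11507.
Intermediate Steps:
x = 320330415 (x = 10245*31267 = 320330415)
x/(-27834) - 26337/(-17816) = 320330415/(-27834) - 26337/(-17816) = 320330415*(-1/27834) - 26337*(-1/17816) = -106776805/9278 + 26337/17816 = -951045601597/82648424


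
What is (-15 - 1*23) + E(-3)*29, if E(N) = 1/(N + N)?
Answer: -257/6 ≈ -42.833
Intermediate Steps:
E(N) = 1/(2*N)
(-15 - 1*23) + E(-3)*29 = (-15 - 1*23) + ((1/2)/(-3))*29 = (-15 - 23) + ((1/2)*(-1/3))*29 = -38 - 1/6*29 = -38 - 29/6 = -257/6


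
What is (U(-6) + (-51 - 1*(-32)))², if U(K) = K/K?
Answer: 324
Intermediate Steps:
U(K) = 1
(U(-6) + (-51 - 1*(-32)))² = (1 + (-51 - 1*(-32)))² = (1 + (-51 + 32))² = (1 - 19)² = (-18)² = 324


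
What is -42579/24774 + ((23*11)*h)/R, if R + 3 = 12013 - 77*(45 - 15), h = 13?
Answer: -55255769/40051300 ≈ -1.3796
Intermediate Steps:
R = 9700 (R = -3 + (12013 - 77*(45 - 15)) = -3 + (12013 - 77*30) = -3 + (12013 - 2310) = -3 + 9703 = 9700)
-42579/24774 + ((23*11)*h)/R = -42579/24774 + ((23*11)*13)/9700 = -42579*1/24774 + (253*13)*(1/9700) = -14193/8258 + 3289*(1/9700) = -14193/8258 + 3289/9700 = -55255769/40051300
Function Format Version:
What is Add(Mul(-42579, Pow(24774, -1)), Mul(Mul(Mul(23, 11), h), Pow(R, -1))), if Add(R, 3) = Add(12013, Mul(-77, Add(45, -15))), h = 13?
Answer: Rational(-55255769, 40051300) ≈ -1.3796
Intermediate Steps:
R = 9700 (R = Add(-3, Add(12013, Mul(-77, Add(45, -15)))) = Add(-3, Add(12013, Mul(-77, 30))) = Add(-3, Add(12013, -2310)) = Add(-3, 9703) = 9700)
Add(Mul(-42579, Pow(24774, -1)), Mul(Mul(Mul(23, 11), h), Pow(R, -1))) = Add(Mul(-42579, Pow(24774, -1)), Mul(Mul(Mul(23, 11), 13), Pow(9700, -1))) = Add(Mul(-42579, Rational(1, 24774)), Mul(Mul(253, 13), Rational(1, 9700))) = Add(Rational(-14193, 8258), Mul(3289, Rational(1, 9700))) = Add(Rational(-14193, 8258), Rational(3289, 9700)) = Rational(-55255769, 40051300)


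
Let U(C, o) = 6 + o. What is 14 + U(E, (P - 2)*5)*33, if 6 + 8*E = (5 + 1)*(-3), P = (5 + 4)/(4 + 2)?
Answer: 259/2 ≈ 129.50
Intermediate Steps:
P = 3/2 (P = 9/6 = 9*(⅙) = 3/2 ≈ 1.5000)
E = -3 (E = -¾ + ((5 + 1)*(-3))/8 = -¾ + (6*(-3))/8 = -¾ + (⅛)*(-18) = -¾ - 9/4 = -3)
14 + U(E, (P - 2)*5)*33 = 14 + (6 + (3/2 - 2)*5)*33 = 14 + (6 - ½*5)*33 = 14 + (6 - 5/2)*33 = 14 + (7/2)*33 = 14 + 231/2 = 259/2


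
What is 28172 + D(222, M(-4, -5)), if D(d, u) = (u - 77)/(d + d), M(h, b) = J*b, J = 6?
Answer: 12508261/444 ≈ 28172.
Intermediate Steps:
M(h, b) = 6*b
D(d, u) = (-77 + u)/(2*d) (D(d, u) = (-77 + u)/((2*d)) = (-77 + u)*(1/(2*d)) = (-77 + u)/(2*d))
28172 + D(222, M(-4, -5)) = 28172 + (½)*(-77 + 6*(-5))/222 = 28172 + (½)*(1/222)*(-77 - 30) = 28172 + (½)*(1/222)*(-107) = 28172 - 107/444 = 12508261/444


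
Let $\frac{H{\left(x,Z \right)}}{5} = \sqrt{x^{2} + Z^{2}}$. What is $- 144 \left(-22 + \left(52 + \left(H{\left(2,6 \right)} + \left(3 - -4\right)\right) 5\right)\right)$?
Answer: $-9360 - 7200 \sqrt{10} \approx -32128.0$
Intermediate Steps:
$H{\left(x,Z \right)} = 5 \sqrt{Z^{2} + x^{2}}$ ($H{\left(x,Z \right)} = 5 \sqrt{x^{2} + Z^{2}} = 5 \sqrt{Z^{2} + x^{2}}$)
$- 144 \left(-22 + \left(52 + \left(H{\left(2,6 \right)} + \left(3 - -4\right)\right) 5\right)\right) = - 144 \left(-22 + \left(52 + \left(5 \sqrt{6^{2} + 2^{2}} + \left(3 - -4\right)\right) 5\right)\right) = - 144 \left(-22 + \left(52 + \left(5 \sqrt{36 + 4} + \left(3 + 4\right)\right) 5\right)\right) = - 144 \left(-22 + \left(52 + \left(5 \sqrt{40} + 7\right) 5\right)\right) = - 144 \left(-22 + \left(52 + \left(5 \cdot 2 \sqrt{10} + 7\right) 5\right)\right) = - 144 \left(-22 + \left(52 + \left(10 \sqrt{10} + 7\right) 5\right)\right) = - 144 \left(-22 + \left(52 + \left(7 + 10 \sqrt{10}\right) 5\right)\right) = - 144 \left(-22 + \left(52 + \left(35 + 50 \sqrt{10}\right)\right)\right) = - 144 \left(-22 + \left(87 + 50 \sqrt{10}\right)\right) = - 144 \left(65 + 50 \sqrt{10}\right) = -9360 - 7200 \sqrt{10}$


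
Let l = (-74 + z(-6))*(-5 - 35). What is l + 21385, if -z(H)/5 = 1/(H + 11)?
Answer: 24385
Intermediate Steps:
z(H) = -5/(11 + H) (z(H) = -5/(H + 11) = -5/(11 + H))
l = 3000 (l = (-74 - 5/(11 - 6))*(-5 - 35) = (-74 - 5/5)*(-40) = (-74 - 5*⅕)*(-40) = (-74 - 1)*(-40) = -75*(-40) = 3000)
l + 21385 = 3000 + 21385 = 24385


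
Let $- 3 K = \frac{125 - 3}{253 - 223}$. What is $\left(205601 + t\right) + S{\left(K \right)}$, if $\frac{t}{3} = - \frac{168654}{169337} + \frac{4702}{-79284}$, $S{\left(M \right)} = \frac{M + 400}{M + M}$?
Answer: $\frac{14021478991456821}{68247383099} \approx 2.0545 \cdot 10^{5}$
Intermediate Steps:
$K = - \frac{61}{45}$ ($K = - \frac{\left(125 - 3\right) \frac{1}{253 - 223}}{3} = - \frac{122 \cdot \frac{1}{30}}{3} = \left(- \frac{1}{3}\right) \frac{61}{15} = - \frac{61}{45} \approx -1.3556$)
$S{\left(M \right)} = \frac{400 + M}{2 M}$
$t = - \frac{7083893155}{2237619118}$ ($t = 3 \left(- \frac{168654}{169337} + \frac{4702}{-79284}\right) = 3 \left(\left(-168654\right) \frac{1}{169337} + 4702 \left(- \frac{1}{79284}\right)\right) = 3 \left(- \frac{168654}{169337} - \frac{2351}{39642}\right) = 3 \left(- \frac{7083893155}{6712857354}\right) = - \frac{7083893155}{2237619118} \approx -3.1658$)
$\left(205601 + t\right) + S{\left(K \right)} = \left(205601 - \frac{7083893155}{2237619118}\right) + \frac{400 - \frac{61}{45}}{2 \left(- \frac{61}{45}\right)} = \frac{460049644386763}{2237619118} + \frac{1}{2} \left(- \frac{45}{61}\right) \frac{17939}{45} = \frac{460049644386763}{2237619118} - \frac{17939}{122} = \frac{14021478991456821}{68247383099}$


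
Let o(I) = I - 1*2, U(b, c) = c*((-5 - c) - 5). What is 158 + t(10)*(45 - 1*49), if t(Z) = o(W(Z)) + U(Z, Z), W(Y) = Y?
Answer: 926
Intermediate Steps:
U(b, c) = c*(-10 - c)
o(I) = -2 + I (o(I) = I - 2 = -2 + I)
t(Z) = -2 + Z - Z*(10 + Z) (t(Z) = (-2 + Z) - Z*(10 + Z) = -2 + Z - Z*(10 + Z))
158 + t(10)*(45 - 1*49) = 158 + (-2 + 10 - 1*10*(10 + 10))*(45 - 1*49) = 158 + (-2 + 10 - 1*10*20)*(45 - 49) = 158 + (-2 + 10 - 200)*(-4) = 158 - 192*(-4) = 158 + 768 = 926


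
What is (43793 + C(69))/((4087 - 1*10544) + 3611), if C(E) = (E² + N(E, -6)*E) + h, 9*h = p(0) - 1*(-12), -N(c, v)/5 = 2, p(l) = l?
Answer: -71798/4269 ≈ -16.818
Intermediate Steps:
N(c, v) = -10 (N(c, v) = -5*2 = -10)
h = 4/3 (h = (0 - 1*(-12))/9 = (0 + 12)/9 = (⅑)*12 = 4/3 ≈ 1.3333)
C(E) = 4/3 + E² - 10*E (C(E) = (E² - 10*E) + 4/3 = 4/3 + E² - 10*E)
(43793 + C(69))/((4087 - 1*10544) + 3611) = (43793 + (4/3 + 69² - 10*69))/((4087 - 1*10544) + 3611) = (43793 + (4/3 + 4761 - 690))/((4087 - 10544) + 3611) = (43793 + 12217/3)/(-6457 + 3611) = (143596/3)/(-2846) = (143596/3)*(-1/2846) = -71798/4269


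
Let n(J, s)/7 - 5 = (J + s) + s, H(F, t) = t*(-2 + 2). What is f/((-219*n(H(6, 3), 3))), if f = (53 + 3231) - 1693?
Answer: -1591/16863 ≈ -0.094349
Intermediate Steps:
H(F, t) = 0 (H(F, t) = t*0 = 0)
n(J, s) = 35 + 7*J + 14*s (n(J, s) = 35 + 7*((J + s) + s) = 35 + 7*(J + 2*s) = 35 + (7*J + 14*s) = 35 + 7*J + 14*s)
f = 1591 (f = 3284 - 1693 = 1591)
f/((-219*n(H(6, 3), 3))) = 1591/((-219*(35 + 7*0 + 14*3))) = 1591/((-219*(35 + 0 + 42))) = 1591/((-219*77)) = 1591/(-16863) = 1591*(-1/16863) = -1591/16863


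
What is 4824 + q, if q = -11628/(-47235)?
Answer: 75957756/15745 ≈ 4824.3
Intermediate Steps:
q = 3876/15745 (q = -11628*(-1/47235) = 3876/15745 ≈ 0.24617)
4824 + q = 4824 + 3876/15745 = 75957756/15745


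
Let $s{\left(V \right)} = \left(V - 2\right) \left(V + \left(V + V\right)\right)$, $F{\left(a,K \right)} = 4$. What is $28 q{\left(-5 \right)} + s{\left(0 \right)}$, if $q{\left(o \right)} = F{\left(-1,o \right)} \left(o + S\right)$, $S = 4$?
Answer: $-112$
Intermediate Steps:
$s{\left(V \right)} = 3 V \left(-2 + V\right)$ ($s{\left(V \right)} = \left(-2 + V\right) \left(V + 2 V\right) = \left(-2 + V\right) 3 V = 3 V \left(-2 + V\right)$)
$q{\left(o \right)} = 16 + 4 o$ ($q{\left(o \right)} = 4 \left(o + 4\right) = 4 \left(4 + o\right) = 16 + 4 o$)
$28 q{\left(-5 \right)} + s{\left(0 \right)} = 28 \left(16 + 4 \left(-5\right)\right) + 3 \cdot 0 \left(-2 + 0\right) = 28 \left(16 - 20\right) + 3 \cdot 0 \left(-2\right) = 28 \left(-4\right) + 0 = -112 + 0 = -112$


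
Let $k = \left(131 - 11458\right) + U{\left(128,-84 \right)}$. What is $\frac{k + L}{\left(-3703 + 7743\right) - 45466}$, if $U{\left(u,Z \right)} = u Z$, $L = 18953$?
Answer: $\frac{1563}{20713} \approx 0.07546$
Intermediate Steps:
$U{\left(u,Z \right)} = Z u$
$k = -22079$ ($k = \left(131 - 11458\right) - 10752 = -11327 - 10752 = -22079$)
$\frac{k + L}{\left(-3703 + 7743\right) - 45466} = \frac{-22079 + 18953}{\left(-3703 + 7743\right) - 45466} = - \frac{3126}{4040 - 45466} = - \frac{3126}{-41426} = \left(-3126\right) \left(- \frac{1}{41426}\right) = \frac{1563}{20713}$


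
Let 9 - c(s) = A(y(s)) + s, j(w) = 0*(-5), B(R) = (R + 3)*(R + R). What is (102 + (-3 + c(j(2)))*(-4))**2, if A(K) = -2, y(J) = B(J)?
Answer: 4900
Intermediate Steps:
B(R) = 2*R*(3 + R) (B(R) = (3 + R)*(2*R) = 2*R*(3 + R))
y(J) = 2*J*(3 + J)
j(w) = 0
c(s) = 11 - s (c(s) = 9 - (-2 + s) = 9 + (2 - s) = 11 - s)
(102 + (-3 + c(j(2)))*(-4))**2 = (102 + (-3 + (11 - 1*0))*(-4))**2 = (102 + (-3 + (11 + 0))*(-4))**2 = (102 + (-3 + 11)*(-4))**2 = (102 + 8*(-4))**2 = (102 - 32)**2 = 70**2 = 4900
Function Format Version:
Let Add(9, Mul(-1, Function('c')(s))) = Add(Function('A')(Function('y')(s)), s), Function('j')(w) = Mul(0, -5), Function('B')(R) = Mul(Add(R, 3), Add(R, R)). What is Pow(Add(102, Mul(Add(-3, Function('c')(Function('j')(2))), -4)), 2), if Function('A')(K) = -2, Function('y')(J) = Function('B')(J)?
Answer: 4900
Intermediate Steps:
Function('B')(R) = Mul(2, R, Add(3, R)) (Function('B')(R) = Mul(Add(3, R), Mul(2, R)) = Mul(2, R, Add(3, R)))
Function('y')(J) = Mul(2, J, Add(3, J))
Function('j')(w) = 0
Function('c')(s) = Add(11, Mul(-1, s)) (Function('c')(s) = Add(9, Mul(-1, Add(-2, s))) = Add(9, Add(2, Mul(-1, s))) = Add(11, Mul(-1, s)))
Pow(Add(102, Mul(Add(-3, Function('c')(Function('j')(2))), -4)), 2) = Pow(Add(102, Mul(Add(-3, Add(11, Mul(-1, 0))), -4)), 2) = Pow(Add(102, Mul(Add(-3, Add(11, 0)), -4)), 2) = Pow(Add(102, Mul(Add(-3, 11), -4)), 2) = Pow(Add(102, Mul(8, -4)), 2) = Pow(Add(102, -32), 2) = Pow(70, 2) = 4900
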